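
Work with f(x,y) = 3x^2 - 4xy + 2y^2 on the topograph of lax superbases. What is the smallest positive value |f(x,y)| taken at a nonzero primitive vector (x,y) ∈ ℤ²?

translate: b→2 (≡-4 mod 6), so (3,-4,2)→(3,2,1)
flip: (3,2,1)→(1,-2,3)
translate: b→0 (≡-2 mod 2), so (1,-2,3)→(1,0,2)
reduced (well bottom): (1,0,2) with a≤c, −a<b≤a
well minimum = a = 1

1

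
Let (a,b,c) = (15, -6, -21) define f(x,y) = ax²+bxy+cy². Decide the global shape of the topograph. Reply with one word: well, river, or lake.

D = b²−4ac = (-6)² − 4·15·(-21) = 1296
D = 36² is a perfect square ⇒ form factors over ℤ ⇒ lakes

lake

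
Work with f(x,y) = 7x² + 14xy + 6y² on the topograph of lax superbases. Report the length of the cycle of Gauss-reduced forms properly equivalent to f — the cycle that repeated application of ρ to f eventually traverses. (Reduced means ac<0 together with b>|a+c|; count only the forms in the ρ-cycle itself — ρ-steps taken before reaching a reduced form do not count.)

D = 28, ⌊√D⌋ = 5
descent: ρ → (6,-2,-1)
descent: ρ → (-1,4,3)  [lands on river]
river: ρ → (3,2,-2)
river: ρ → (-2,2,3)
river: ρ → (3,4,-1)
ρ-cycle length = 4 (tail of 2 descent steps not counted)

4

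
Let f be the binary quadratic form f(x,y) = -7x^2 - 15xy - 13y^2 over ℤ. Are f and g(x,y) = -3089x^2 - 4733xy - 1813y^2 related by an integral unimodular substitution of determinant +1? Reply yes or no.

D₁ = -139, D₂ = -139
f is negative-definite; reduce −f:
−f: translate: b→1 (≡15 mod 14), so (7,15,13)→(7,1,5)
−f: flip: (7,1,5)→(5,-1,7)
−f: reduced (well bottom): (5,-1,7) with a≤c, −a<b≤a
flip sign back: reduced form of f is (-5,1,-7)
g is negative-definite; reduce −g:
−g: translate: b→-1445 (≡4733 mod 6178), so (3089,4733,1813)→(3089,-1445,169)
−g: flip: (3089,-1445,169)→(169,1445,3089)
−g: translate: b→93 (≡1445 mod 338), so (169,1445,3089)→(169,93,13)
−g: flip: (169,93,13)→(13,-93,169)
−g: translate: b→11 (≡-93 mod 26), so (13,-93,169)→(13,11,5)
−g: flip: (13,11,5)→(5,-11,13)
−g: translate: b→-1 (≡-11 mod 10), so (5,-11,13)→(5,-1,7)
−g: reduced (well bottom): (5,-1,7) with a≤c, −a<b≤a
flip sign back: reduced form of g is (-5,1,-7)
reduced forms (-5, 1, -7) vs (-5, 1, -7) ⇒ equivalent

yes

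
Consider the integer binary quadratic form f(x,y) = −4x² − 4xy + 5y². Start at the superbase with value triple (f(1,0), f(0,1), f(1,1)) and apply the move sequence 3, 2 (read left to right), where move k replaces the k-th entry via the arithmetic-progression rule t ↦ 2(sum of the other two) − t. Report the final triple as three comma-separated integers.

start (-4,5,-3) = (f(1,0),f(0,1),f(1,1))
replace slot 3: 2·((-4)+5) − (-3) = 5 → (-4,5,5)
replace slot 2: 2·((-4)+5) − 5 = -3 → (-4,-3,5)

-4,-3,5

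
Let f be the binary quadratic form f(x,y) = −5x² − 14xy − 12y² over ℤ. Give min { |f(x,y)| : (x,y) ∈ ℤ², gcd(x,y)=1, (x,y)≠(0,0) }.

translate: b→4 (≡14 mod 10), so (5,14,12)→(5,4,3)
flip: (5,4,3)→(3,-4,5)
translate: b→2 (≡-4 mod 6), so (3,-4,5)→(3,2,4)
reduced (well bottom): (3,2,4) with a≤c, −a<b≤a
well minimum |f| = |-3| = 3 (negative-definite)

3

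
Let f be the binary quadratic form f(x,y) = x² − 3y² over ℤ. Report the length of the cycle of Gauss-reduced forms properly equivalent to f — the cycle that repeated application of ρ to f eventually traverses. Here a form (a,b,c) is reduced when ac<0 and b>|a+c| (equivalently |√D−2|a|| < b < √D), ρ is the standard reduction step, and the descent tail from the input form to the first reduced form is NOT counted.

D = 12, ⌊√D⌋ = 3
descent: ρ → (-3,0,1)
descent: ρ → (1,2,-2)  [lands on river]
river: ρ → (-2,2,1)
ρ-cycle length = 2 (tail of 2 descent steps not counted)

2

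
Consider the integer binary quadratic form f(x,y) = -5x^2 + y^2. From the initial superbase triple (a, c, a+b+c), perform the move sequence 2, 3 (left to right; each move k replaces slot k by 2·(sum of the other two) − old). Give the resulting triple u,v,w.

start (-5,1,-4) = (f(1,0),f(0,1),f(1,1))
replace slot 2: 2·((-5)+(-4)) − 1 = -19 → (-5,-19,-4)
replace slot 3: 2·((-5)+(-19)) − (-4) = -44 → (-5,-19,-44)

-5,-19,-44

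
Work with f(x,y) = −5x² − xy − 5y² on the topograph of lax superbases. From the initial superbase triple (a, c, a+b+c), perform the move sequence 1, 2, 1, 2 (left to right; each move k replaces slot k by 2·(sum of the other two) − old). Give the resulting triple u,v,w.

start (-5,-5,-11) = (f(1,0),f(0,1),f(1,1))
replace slot 1: 2·((-5)+(-11)) − (-5) = -27 → (-27,-5,-11)
replace slot 2: 2·((-27)+(-11)) − (-5) = -71 → (-27,-71,-11)
replace slot 1: 2·((-71)+(-11)) − (-27) = -137 → (-137,-71,-11)
replace slot 2: 2·((-137)+(-11)) − (-71) = -225 → (-137,-225,-11)

-137,-225,-11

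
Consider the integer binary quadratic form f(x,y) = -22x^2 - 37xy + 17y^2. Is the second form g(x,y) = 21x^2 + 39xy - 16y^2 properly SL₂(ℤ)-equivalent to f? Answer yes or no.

D₁ = 2865, D₂ = 2865
river cycle of f (length 32): (17, 37, -22), (-22, 51, 3), (3, 51, -22), (-22, 37, 17), (17, 31, -28), (-28, 25, 20), (20, 15, -33), (-33, 51, 2), (2, 53, -7), (-7, 45, 30), … (22 more)
river cycle of g (length 28): (-16, 25, 35), (35, 45, -6), (-6, 51, 11), (11, 37, -34), (-34, 31, 14), (14, 53, -1), (-1, 53, 14), (14, 31, -34), (-34, 37, 11), (11, 51, -6), … (18 more)
cycles differ ⇒ inequivalent

no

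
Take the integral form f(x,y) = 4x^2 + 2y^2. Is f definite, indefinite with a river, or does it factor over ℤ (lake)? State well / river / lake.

D = b²−4ac = 0² − 4·4·2 = -32
D < 0 ⇒ definite ⇒ every region one sign ⇒ single well

well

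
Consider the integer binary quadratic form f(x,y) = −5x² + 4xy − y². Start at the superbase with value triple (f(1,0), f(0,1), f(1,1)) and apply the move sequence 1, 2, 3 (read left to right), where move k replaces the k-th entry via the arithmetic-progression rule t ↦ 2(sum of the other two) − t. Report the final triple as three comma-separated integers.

start (-5,-1,-2) = (f(1,0),f(0,1),f(1,1))
replace slot 1: 2·((-1)+(-2)) − (-5) = -1 → (-1,-1,-2)
replace slot 2: 2·((-1)+(-2)) − (-1) = -5 → (-1,-5,-2)
replace slot 3: 2·((-1)+(-5)) − (-2) = -10 → (-1,-5,-10)

-1,-5,-10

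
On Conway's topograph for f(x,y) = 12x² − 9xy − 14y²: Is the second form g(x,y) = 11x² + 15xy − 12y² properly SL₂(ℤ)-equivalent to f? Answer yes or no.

D₁ = 753, D₂ = 753
river cycle of f (length 24): (-14, 9, 12), (12, 15, -11), (-11, 7, 16), (16, 25, -2), (-2, 27, 3), (3, 27, -2), (-2, 25, 16), (16, 7, -11), (-11, 15, 12), (12, 9, -14), … (14 more)
river cycle of g (length 24): (-12, 9, 14), (14, 19, -7), (-7, 23, 8), (8, 25, -4), (-4, 23, 14), (14, 5, -13), (-13, 21, 6), (6, 27, -1), (-1, 27, 6), (6, 21, -13), … (14 more)
cycles differ ⇒ inequivalent

no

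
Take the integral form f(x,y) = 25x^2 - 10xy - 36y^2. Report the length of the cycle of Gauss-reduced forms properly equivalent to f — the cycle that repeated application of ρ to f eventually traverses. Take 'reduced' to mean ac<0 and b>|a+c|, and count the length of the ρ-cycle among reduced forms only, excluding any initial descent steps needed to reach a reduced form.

D = 3700, ⌊√D⌋ = 60
descent: ρ → (-36,10,25)
descent: ρ → (25,40,-21)  [lands on river]
river: ρ → (-21,44,21)
river: ρ → (21,40,-25)
river: ρ → (-25,60,1)
river: ρ → (1,60,-25)
river: ρ → (-25,40,21)
river: ρ → (21,44,-21)
river: ρ → (-21,40,25)
river: ρ → (25,60,-1)
river: ρ → (-1,60,25)
ρ-cycle length = 10 (tail of 2 descent steps not counted)

10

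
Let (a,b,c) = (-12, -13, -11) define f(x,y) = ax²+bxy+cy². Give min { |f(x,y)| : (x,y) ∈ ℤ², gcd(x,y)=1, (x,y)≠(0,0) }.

translate: b→-11 (≡13 mod 24), so (12,13,11)→(12,-11,10)
flip: (12,-11,10)→(10,11,12)
translate: b→-9 (≡11 mod 20), so (10,11,12)→(10,-9,11)
reduced (well bottom): (10,-9,11) with a≤c, −a<b≤a
well minimum |f| = |-10| = 10 (negative-definite)

10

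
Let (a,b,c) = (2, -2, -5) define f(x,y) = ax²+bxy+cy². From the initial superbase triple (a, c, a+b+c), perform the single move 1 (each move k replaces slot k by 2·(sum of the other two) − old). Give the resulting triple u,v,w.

start (2,-5,-5) = (f(1,0),f(0,1),f(1,1))
replace slot 1: 2·((-5)+(-5)) − 2 = -22 → (-22,-5,-5)

-22,-5,-5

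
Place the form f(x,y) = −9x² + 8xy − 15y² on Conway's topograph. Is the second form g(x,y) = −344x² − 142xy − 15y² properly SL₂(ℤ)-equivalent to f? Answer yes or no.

D₁ = -476, D₂ = -476
f is negative-definite; reduce −f:
−f: reduced (well bottom): (9,-8,15) with a≤c, −a<b≤a
flip sign back: reduced form of f is (-9,8,-15)
g is negative-definite; reduce −g:
−g: flip: (344,142,15)→(15,-142,344)
−g: translate: b→8 (≡-142 mod 30), so (15,-142,344)→(15,8,9)
−g: flip: (15,8,9)→(9,-8,15)
−g: reduced (well bottom): (9,-8,15) with a≤c, −a<b≤a
flip sign back: reduced form of g is (-9,8,-15)
reduced forms (-9, 8, -15) vs (-9, 8, -15) ⇒ equivalent

yes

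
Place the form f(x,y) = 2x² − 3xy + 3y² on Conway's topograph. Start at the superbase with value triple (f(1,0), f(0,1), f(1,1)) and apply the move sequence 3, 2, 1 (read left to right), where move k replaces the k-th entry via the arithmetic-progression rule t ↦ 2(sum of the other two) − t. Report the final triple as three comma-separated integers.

start (2,3,2) = (f(1,0),f(0,1),f(1,1))
replace slot 3: 2·(2+3) − 2 = 8 → (2,3,8)
replace slot 2: 2·(2+8) − 3 = 17 → (2,17,8)
replace slot 1: 2·(17+8) − 2 = 48 → (48,17,8)

48,17,8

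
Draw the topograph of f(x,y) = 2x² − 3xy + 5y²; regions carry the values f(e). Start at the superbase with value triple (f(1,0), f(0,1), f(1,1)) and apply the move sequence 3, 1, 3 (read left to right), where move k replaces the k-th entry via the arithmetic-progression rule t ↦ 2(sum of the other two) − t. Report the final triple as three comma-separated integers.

start (2,5,4) = (f(1,0),f(0,1),f(1,1))
replace slot 3: 2·(2+5) − 4 = 10 → (2,5,10)
replace slot 1: 2·(5+10) − 2 = 28 → (28,5,10)
replace slot 3: 2·(28+5) − 10 = 56 → (28,5,56)

28,5,56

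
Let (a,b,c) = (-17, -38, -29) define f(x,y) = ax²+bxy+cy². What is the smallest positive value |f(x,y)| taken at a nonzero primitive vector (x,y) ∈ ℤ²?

translate: b→4 (≡38 mod 34), so (17,38,29)→(17,4,8)
flip: (17,4,8)→(8,-4,17)
reduced (well bottom): (8,-4,17) with a≤c, −a<b≤a
well minimum |f| = |-8| = 8 (negative-definite)

8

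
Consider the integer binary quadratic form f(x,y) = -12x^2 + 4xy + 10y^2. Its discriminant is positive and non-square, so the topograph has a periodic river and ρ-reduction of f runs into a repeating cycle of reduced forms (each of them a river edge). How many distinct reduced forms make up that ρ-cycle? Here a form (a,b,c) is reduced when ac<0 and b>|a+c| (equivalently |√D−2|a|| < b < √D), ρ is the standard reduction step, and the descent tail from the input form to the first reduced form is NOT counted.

D = 496, ⌊√D⌋ = 22
river: ρ → (10,16,-6)
river: ρ → (-6,20,4)
river: ρ → (4,20,-6)
river: ρ → (-6,16,10)
river: ρ → (10,4,-12)
river: ρ → (-12,20,2)
river: ρ → (2,20,-12)
river: ρ → (-12,4,10)
ρ-cycle length = 8 (tail of 0 descent steps not counted)

8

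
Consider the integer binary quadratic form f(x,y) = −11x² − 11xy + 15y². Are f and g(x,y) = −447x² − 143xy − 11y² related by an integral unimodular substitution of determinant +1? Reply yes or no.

D₁ = 781, D₂ = 781
river cycle of f (length 18): (15, 11, -11), (-11, 11, 15), (15, 19, -7), (-7, 23, 9), (9, 13, -17), (-17, 21, 5), (5, 19, -21), (-21, 23, 3), (3, 25, -13), (-13, 27, 1), … (8 more)
river cycle of g (length 18): (-11, 11, 15), (15, 19, -7), (-7, 23, 9), (9, 13, -17), (-17, 21, 5), (5, 19, -21), (-21, 23, 3), (3, 25, -13), (-13, 27, 1), (1, 27, -13), … (8 more)
cycles coincide ⇒ equivalent

yes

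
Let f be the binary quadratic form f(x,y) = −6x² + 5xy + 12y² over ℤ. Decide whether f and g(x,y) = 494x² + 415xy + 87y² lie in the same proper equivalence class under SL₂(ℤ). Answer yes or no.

D₁ = 313, D₂ = 313
river cycle of f (length 38): (-6, 17, 1), (1, 17, -6), (-6, 7, 11), (11, 15, -2), (-2, 17, 3), (3, 13, -12), (-12, 11, 4), (4, 13, -9), (-9, 5, 8), (8, 11, -6), … (28 more)
river cycle of g (length 38): (-6, 17, 1), (1, 17, -6), (-6, 7, 11), (11, 15, -2), (-2, 17, 3), (3, 13, -12), (-12, 11, 4), (4, 13, -9), (-9, 5, 8), (8, 11, -6), … (28 more)
cycles coincide ⇒ equivalent

yes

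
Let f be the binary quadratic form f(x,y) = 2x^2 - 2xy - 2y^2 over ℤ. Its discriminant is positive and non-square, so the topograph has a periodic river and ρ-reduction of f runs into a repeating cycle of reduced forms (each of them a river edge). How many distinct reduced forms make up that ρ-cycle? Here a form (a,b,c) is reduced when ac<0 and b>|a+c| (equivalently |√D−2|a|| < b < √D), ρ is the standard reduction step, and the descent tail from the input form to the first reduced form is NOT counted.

D = 20, ⌊√D⌋ = 4
descent: ρ → (-2,2,2)  [lands on river]
river: ρ → (2,2,-2)
ρ-cycle length = 2 (tail of 1 descent step not counted)

2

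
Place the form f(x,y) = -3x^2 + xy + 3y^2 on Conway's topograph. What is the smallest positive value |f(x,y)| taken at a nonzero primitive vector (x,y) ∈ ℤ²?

river: ρ → (3,5,-1)
river: ρ → (-1,5,3)
river: ρ → (3,1,-3)
river: ρ → (-3,5,1)
river: ρ → (1,5,-3)
river: ρ → (-3,1,3)
closes: descent 0, river 6
min |a| on river = 1

1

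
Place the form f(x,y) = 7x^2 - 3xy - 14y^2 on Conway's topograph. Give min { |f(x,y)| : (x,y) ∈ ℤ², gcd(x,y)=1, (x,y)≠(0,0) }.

descent: ρ → (-14,3,7)
descent: ρ → (7,11,-10)  [lands on river]
river: ρ → (-10,9,8)
river: ρ → (8,7,-11)
river: ρ → (-11,15,4)
river: ρ → (4,17,-7)
river: ρ → (-7,11,10)
river: ρ → (10,9,-8)
river: ρ → (-8,7,11)
river: ρ → (11,15,-4)
river: ρ → (-4,17,7)
closes: descent 2, river 10
min |a| on river = 4

4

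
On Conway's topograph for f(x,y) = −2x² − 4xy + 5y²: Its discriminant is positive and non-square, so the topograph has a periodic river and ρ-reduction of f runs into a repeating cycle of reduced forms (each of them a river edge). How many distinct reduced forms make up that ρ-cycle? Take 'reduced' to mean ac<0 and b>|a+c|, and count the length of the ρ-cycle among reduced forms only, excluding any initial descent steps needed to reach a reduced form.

D = 56, ⌊√D⌋ = 7
descent: ρ → (5,4,-2)  [lands on river]
river: ρ → (-2,4,5)
river: ρ → (5,6,-1)
river: ρ → (-1,6,5)
ρ-cycle length = 4 (tail of 1 descent step not counted)

4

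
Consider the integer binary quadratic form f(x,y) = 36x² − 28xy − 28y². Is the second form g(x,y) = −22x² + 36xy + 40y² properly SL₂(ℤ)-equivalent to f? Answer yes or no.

D₁ = 4816, D₂ = 4816
river cycle of f (length 10): (-28, 28, 36), (36, 44, -20), (-20, 36, 44), (44, 52, -12), (-12, 68, 4), (4, 68, -12), (-12, 52, 44), (44, 36, -20), (-20, 44, 36), (36, 28, -28)
river cycle of g (length 26): (40, 44, -18), (-18, 64, 10), (10, 56, -42), (-42, 28, 24), (24, 68, -2), (-2, 68, 24), (24, 28, -42), (-42, 56, 10), (10, 64, -18), (-18, 44, 40), … (16 more)
cycles differ ⇒ inequivalent

no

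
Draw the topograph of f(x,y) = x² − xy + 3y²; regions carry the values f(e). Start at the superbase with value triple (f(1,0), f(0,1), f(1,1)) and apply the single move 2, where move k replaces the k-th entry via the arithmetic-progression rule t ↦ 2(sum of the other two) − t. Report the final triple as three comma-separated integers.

start (1,3,3) = (f(1,0),f(0,1),f(1,1))
replace slot 2: 2·(1+3) − 3 = 5 → (1,5,3)

1,5,3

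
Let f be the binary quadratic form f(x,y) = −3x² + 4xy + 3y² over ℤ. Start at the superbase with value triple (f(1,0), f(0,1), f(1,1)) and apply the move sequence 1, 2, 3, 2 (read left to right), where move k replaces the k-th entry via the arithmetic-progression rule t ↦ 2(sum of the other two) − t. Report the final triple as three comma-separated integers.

start (-3,3,4) = (f(1,0),f(0,1),f(1,1))
replace slot 1: 2·(3+4) − (-3) = 17 → (17,3,4)
replace slot 2: 2·(17+4) − 3 = 39 → (17,39,4)
replace slot 3: 2·(17+39) − 4 = 108 → (17,39,108)
replace slot 2: 2·(17+108) − 39 = 211 → (17,211,108)

17,211,108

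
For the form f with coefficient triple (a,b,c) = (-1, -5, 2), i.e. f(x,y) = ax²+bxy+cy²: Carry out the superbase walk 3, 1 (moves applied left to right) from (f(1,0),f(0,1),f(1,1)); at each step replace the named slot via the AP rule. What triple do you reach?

start (-1,2,-4) = (f(1,0),f(0,1),f(1,1))
replace slot 3: 2·((-1)+2) − (-4) = 6 → (-1,2,6)
replace slot 1: 2·(2+6) − (-1) = 17 → (17,2,6)

17,2,6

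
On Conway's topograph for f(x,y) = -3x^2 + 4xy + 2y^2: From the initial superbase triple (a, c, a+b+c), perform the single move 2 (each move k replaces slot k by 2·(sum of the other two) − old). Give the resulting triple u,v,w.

start (-3,2,3) = (f(1,0),f(0,1),f(1,1))
replace slot 2: 2·((-3)+3) − 2 = -2 → (-3,-2,3)

-3,-2,3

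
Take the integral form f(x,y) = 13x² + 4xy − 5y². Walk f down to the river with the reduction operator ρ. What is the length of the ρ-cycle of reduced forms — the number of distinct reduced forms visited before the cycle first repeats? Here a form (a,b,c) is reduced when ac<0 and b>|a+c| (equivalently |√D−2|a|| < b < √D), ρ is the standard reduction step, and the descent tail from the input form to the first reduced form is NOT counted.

D = 276, ⌊√D⌋ = 16
descent: ρ → (-5,16,1)  [lands on river]
river: ρ → (1,16,-5)
river: ρ → (-5,14,4)
river: ρ → (4,10,-11)
river: ρ → (-11,12,3)
river: ρ → (3,12,-11)
river: ρ → (-11,10,4)
river: ρ → (4,14,-5)
ρ-cycle length = 8 (tail of 1 descent step not counted)

8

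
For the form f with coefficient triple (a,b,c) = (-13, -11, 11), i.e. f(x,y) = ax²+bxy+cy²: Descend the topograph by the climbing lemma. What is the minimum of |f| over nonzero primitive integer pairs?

descent: ρ → (11,11,-13)  [lands on river]
river: ρ → (-13,15,9)
river: ρ → (9,21,-7)
river: ρ → (-7,21,9)
river: ρ → (9,15,-13)
river: ρ → (-13,11,11)
closes: descent 1, river 6
min |a| on river = 7

7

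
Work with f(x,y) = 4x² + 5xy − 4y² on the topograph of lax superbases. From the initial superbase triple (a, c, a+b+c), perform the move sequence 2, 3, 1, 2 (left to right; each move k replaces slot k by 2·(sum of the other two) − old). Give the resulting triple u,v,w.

start (4,-4,5) = (f(1,0),f(0,1),f(1,1))
replace slot 2: 2·(4+5) − (-4) = 22 → (4,22,5)
replace slot 3: 2·(4+22) − 5 = 47 → (4,22,47)
replace slot 1: 2·(22+47) − 4 = 134 → (134,22,47)
replace slot 2: 2·(134+47) − 22 = 340 → (134,340,47)

134,340,47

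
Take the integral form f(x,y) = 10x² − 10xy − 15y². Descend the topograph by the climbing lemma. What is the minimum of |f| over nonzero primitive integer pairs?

descent: ρ → (-15,10,10)  [lands on river]
river: ρ → (10,10,-15)
river: ρ → (-15,20,5)
river: ρ → (5,20,-15)
closes: descent 1, river 4
min |a| on river = 5

5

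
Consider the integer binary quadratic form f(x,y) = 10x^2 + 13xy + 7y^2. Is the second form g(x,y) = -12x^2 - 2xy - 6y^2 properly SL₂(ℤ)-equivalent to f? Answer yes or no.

D₁ = -111, D₂ = -284
discriminants differ ⇒ not SL₂(ℤ)-equivalent

no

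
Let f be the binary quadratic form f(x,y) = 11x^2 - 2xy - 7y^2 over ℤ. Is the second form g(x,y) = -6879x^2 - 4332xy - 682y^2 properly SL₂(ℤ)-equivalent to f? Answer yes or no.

D₁ = 312, D₂ = 312
river cycle of f (length 4): (-7, 16, 2), (2, 16, -7), (-7, 12, 6), (6, 12, -7)
river cycle of g (length 4): (2, 16, -7), (-7, 12, 6), (6, 12, -7), (-7, 16, 2)
cycles coincide ⇒ equivalent

yes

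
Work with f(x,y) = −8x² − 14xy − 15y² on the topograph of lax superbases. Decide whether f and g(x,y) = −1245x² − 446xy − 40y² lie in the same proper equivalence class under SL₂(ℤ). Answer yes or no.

D₁ = -284, D₂ = -284
f is negative-definite; reduce −f:
−f: translate: b→-2 (≡14 mod 16), so (8,14,15)→(8,-2,9)
−f: reduced (well bottom): (8,-2,9) with a≤c, −a<b≤a
flip sign back: reduced form of f is (-8,2,-9)
g is negative-definite; reduce −g:
−g: flip: (1245,446,40)→(40,-446,1245)
−g: translate: b→34 (≡-446 mod 80), so (40,-446,1245)→(40,34,9)
−g: flip: (40,34,9)→(9,-34,40)
−g: translate: b→2 (≡-34 mod 18), so (9,-34,40)→(9,2,8)
−g: flip: (9,2,8)→(8,-2,9)
−g: reduced (well bottom): (8,-2,9) with a≤c, −a<b≤a
flip sign back: reduced form of g is (-8,2,-9)
reduced forms (-8, 2, -9) vs (-8, 2, -9) ⇒ equivalent

yes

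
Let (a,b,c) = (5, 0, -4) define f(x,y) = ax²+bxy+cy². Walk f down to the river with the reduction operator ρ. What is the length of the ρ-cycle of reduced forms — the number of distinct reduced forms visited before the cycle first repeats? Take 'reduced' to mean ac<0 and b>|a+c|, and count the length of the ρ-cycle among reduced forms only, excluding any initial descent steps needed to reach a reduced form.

D = 80, ⌊√D⌋ = 8
descent: ρ → (-4,8,1)  [lands on river]
river: ρ → (1,8,-4)
ρ-cycle length = 2 (tail of 1 descent step not counted)

2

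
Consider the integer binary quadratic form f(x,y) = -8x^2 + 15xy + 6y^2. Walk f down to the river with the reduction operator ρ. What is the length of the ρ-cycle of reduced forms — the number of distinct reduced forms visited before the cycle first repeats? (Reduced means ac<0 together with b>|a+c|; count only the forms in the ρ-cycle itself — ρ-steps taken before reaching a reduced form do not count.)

D = 417, ⌊√D⌋ = 20
river: ρ → (6,9,-14)
river: ρ → (-14,19,1)
river: ρ → (1,19,-14)
river: ρ → (-14,9,6)
river: ρ → (6,15,-8)
river: ρ → (-8,17,4)
river: ρ → (4,15,-12)
river: ρ → (-12,9,7)
river: ρ → (7,19,-2)
river: ρ → (-2,17,16)
river: ρ → (16,15,-3)
river: ρ → (-3,15,16)
river: ρ → (16,17,-2)
river: ρ → (-2,19,7)
river: ρ → (7,9,-12)
river: ρ → (-12,15,4)
river: ρ → (4,17,-8)
river: ρ → (-8,15,6)
ρ-cycle length = 18 (tail of 0 descent steps not counted)

18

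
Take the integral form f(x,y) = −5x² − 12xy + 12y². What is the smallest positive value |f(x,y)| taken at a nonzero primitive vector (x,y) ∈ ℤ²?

descent: ρ → (12,12,-5)  [lands on river]
river: ρ → (-5,18,3)
river: ρ → (3,18,-5)
river: ρ → (-5,12,12)
closes: descent 1, river 4
min |a| on river = 3

3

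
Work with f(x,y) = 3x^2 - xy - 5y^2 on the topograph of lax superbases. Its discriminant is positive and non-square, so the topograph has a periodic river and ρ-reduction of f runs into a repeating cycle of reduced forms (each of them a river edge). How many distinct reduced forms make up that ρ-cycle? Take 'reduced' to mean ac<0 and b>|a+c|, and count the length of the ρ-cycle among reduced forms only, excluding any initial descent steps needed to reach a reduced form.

D = 61, ⌊√D⌋ = 7
descent: ρ → (-5,1,3)
descent: ρ → (3,5,-3)  [lands on river]
river: ρ → (-3,7,1)
river: ρ → (1,7,-3)
river: ρ → (-3,5,3)
river: ρ → (3,7,-1)
river: ρ → (-1,7,3)
ρ-cycle length = 6 (tail of 2 descent steps not counted)

6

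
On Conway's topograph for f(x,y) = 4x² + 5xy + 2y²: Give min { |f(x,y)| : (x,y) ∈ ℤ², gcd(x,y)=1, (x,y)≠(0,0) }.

translate: b→-3 (≡5 mod 8), so (4,5,2)→(4,-3,1)
flip: (4,-3,1)→(1,3,4)
translate: b→1 (≡3 mod 2), so (1,3,4)→(1,1,2)
reduced (well bottom): (1,1,2) with a≤c, −a<b≤a
well minimum = a = 1

1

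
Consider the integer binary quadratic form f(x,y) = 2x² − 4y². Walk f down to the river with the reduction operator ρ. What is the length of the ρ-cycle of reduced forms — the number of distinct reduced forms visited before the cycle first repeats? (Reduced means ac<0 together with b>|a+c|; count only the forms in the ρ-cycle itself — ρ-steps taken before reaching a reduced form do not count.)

D = 32, ⌊√D⌋ = 5
descent: ρ → (-4,0,2)
descent: ρ → (2,4,-2)  [lands on river]
river: ρ → (-2,4,2)
ρ-cycle length = 2 (tail of 2 descent steps not counted)

2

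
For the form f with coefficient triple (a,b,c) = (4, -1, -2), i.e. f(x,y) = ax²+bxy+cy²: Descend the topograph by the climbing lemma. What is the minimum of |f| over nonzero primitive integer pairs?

descent: ρ → (-2,5,1)  [lands on river]
river: ρ → (1,5,-2)
river: ρ → (-2,3,3)
river: ρ → (3,3,-2)
closes: descent 1, river 4
min |a| on river = 1

1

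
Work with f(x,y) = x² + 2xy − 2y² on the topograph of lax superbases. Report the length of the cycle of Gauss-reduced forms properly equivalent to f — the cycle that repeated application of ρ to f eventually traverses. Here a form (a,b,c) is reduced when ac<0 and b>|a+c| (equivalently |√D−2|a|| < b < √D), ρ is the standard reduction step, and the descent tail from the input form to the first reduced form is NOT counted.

D = 12, ⌊√D⌋ = 3
river: ρ → (-2,2,1)
river: ρ → (1,2,-2)
ρ-cycle length = 2 (tail of 0 descent steps not counted)

2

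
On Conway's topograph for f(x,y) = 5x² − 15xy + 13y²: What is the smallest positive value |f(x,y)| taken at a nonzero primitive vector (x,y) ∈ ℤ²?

translate: b→5 (≡-15 mod 10), so (5,-15,13)→(5,5,3)
flip: (5,5,3)→(3,-5,5)
translate: b→1 (≡-5 mod 6), so (3,-5,5)→(3,1,3)
reduced (well bottom): (3,1,3) with a≤c, −a<b≤a
well minimum = a = 3

3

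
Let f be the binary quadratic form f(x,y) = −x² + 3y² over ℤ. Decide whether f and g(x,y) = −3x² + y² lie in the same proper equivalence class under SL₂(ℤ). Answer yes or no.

D₁ = 12, D₂ = 12
river cycle of f (length 2): (-1, 2, 2), (2, 2, -1)
river cycle of g (length 2): (1, 2, -2), (-2, 2, 1)
cycles differ ⇒ inequivalent

no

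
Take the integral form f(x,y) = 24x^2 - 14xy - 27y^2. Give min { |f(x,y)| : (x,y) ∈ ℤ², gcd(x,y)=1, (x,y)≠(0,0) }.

descent: ρ → (-27,14,24)  [lands on river]
river: ρ → (24,34,-17)
river: ρ → (-17,34,24)
river: ρ → (24,14,-27)
river: ρ → (-27,40,11)
river: ρ → (11,48,-11)
river: ρ → (-11,40,27)
river: ρ → (27,14,-24)
river: ρ → (-24,34,17)
river: ρ → (17,34,-24)
river: ρ → (-24,14,27)
river: ρ → (27,40,-11)
river: ρ → (-11,48,11)
river: ρ → (11,40,-27)
closes: descent 1, river 14
min |a| on river = 11

11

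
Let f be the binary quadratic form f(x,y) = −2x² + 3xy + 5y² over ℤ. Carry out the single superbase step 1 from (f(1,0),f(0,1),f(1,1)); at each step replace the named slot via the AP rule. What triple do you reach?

start (-2,5,6) = (f(1,0),f(0,1),f(1,1))
replace slot 1: 2·(5+6) − (-2) = 24 → (24,5,6)

24,5,6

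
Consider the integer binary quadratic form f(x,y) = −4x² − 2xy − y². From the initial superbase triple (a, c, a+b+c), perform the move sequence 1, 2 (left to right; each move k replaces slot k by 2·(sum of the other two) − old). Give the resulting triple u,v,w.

start (-4,-1,-7) = (f(1,0),f(0,1),f(1,1))
replace slot 1: 2·((-1)+(-7)) − (-4) = -12 → (-12,-1,-7)
replace slot 2: 2·((-12)+(-7)) − (-1) = -37 → (-12,-37,-7)

-12,-37,-7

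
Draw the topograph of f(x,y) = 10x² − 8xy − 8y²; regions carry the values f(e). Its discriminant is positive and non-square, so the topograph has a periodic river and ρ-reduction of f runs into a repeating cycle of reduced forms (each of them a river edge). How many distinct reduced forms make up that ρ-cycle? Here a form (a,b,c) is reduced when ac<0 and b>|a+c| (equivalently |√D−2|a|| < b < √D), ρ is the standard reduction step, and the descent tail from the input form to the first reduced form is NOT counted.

D = 384, ⌊√D⌋ = 19
descent: ρ → (-8,8,10)  [lands on river]
river: ρ → (10,12,-6)
river: ρ → (-6,12,10)
river: ρ → (10,8,-8)
ρ-cycle length = 4 (tail of 1 descent step not counted)

4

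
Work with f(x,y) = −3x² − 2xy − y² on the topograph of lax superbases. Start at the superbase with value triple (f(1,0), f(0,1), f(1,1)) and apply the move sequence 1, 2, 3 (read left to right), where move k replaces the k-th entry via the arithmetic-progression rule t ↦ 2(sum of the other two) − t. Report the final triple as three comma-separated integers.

start (-3,-1,-6) = (f(1,0),f(0,1),f(1,1))
replace slot 1: 2·((-1)+(-6)) − (-3) = -11 → (-11,-1,-6)
replace slot 2: 2·((-11)+(-6)) − (-1) = -33 → (-11,-33,-6)
replace slot 3: 2·((-11)+(-33)) − (-6) = -82 → (-11,-33,-82)

-11,-33,-82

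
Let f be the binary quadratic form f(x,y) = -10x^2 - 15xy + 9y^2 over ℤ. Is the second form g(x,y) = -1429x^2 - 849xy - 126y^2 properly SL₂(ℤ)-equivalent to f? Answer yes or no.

D₁ = 585, D₂ = 585
river cycle of f (length 12): (9, 15, -10), (-10, 5, 14), (14, 23, -1), (-1, 23, 14), (14, 5, -10), (-10, 15, 9), (9, 21, -4), (-4, 19, 14), (14, 9, -9), (-9, 9, 14), … (2 more)
river cycle of g (length 12): (9, 15, -10), (-10, 5, 14), (14, 23, -1), (-1, 23, 14), (14, 5, -10), (-10, 15, 9), (9, 21, -4), (-4, 19, 14), (14, 9, -9), (-9, 9, 14), … (2 more)
cycles coincide ⇒ equivalent

yes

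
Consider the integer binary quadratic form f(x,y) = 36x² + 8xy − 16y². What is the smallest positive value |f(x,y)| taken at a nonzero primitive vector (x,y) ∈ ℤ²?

descent: ρ → (-16,24,28)  [lands on river]
river: ρ → (28,32,-12)
river: ρ → (-12,40,16)
river: ρ → (16,24,-28)
river: ρ → (-28,32,12)
river: ρ → (12,40,-16)
closes: descent 1, river 6
min |a| on river = 12

12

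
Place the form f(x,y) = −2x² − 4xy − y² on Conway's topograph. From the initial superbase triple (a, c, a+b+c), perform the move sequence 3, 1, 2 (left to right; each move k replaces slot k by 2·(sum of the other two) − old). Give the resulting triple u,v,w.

start (-2,-1,-7) = (f(1,0),f(0,1),f(1,1))
replace slot 3: 2·((-2)+(-1)) − (-7) = 1 → (-2,-1,1)
replace slot 1: 2·((-1)+1) − (-2) = 2 → (2,-1,1)
replace slot 2: 2·(2+1) − (-1) = 7 → (2,7,1)

2,7,1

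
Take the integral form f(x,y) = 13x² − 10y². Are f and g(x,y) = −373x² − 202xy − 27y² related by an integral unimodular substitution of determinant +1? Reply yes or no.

D₁ = 520, D₂ = 520
river cycle of f (length 6): (-10, 20, 3), (3, 22, -3), (-3, 20, 10), (10, 20, -3), (-3, 22, 3), (3, 20, -10)
river cycle of g (length 6): (3, 20, -10), (-10, 20, 3), (3, 22, -3), (-3, 20, 10), (10, 20, -3), (-3, 22, 3)
cycles coincide ⇒ equivalent

yes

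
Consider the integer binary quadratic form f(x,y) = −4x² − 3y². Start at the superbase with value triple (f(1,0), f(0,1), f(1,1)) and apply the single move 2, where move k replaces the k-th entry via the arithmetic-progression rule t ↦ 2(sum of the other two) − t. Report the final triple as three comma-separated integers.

start (-4,-3,-7) = (f(1,0),f(0,1),f(1,1))
replace slot 2: 2·((-4)+(-7)) − (-3) = -19 → (-4,-19,-7)

-4,-19,-7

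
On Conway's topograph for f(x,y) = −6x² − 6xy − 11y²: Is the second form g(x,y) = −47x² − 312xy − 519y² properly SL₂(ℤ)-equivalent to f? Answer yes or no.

D₁ = -228, D₂ = -228
f is negative-definite; reduce −f:
−f: reduced (well bottom): (6,6,11) with a≤c, −a<b≤a
flip sign back: reduced form of f is (-6,-6,-11)
g is negative-definite; reduce −g:
−g: translate: b→30 (≡312 mod 94), so (47,312,519)→(47,30,6)
−g: flip: (47,30,6)→(6,-30,47)
−g: translate: b→6 (≡-30 mod 12), so (6,-30,47)→(6,6,11)
−g: reduced (well bottom): (6,6,11) with a≤c, −a<b≤a
flip sign back: reduced form of g is (-6,-6,-11)
reduced forms (-6, -6, -11) vs (-6, -6, -11) ⇒ equivalent

yes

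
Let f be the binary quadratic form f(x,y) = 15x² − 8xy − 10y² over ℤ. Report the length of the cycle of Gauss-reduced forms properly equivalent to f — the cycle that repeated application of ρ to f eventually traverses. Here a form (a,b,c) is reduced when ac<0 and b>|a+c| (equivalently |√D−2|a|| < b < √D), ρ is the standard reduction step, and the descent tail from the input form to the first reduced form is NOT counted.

D = 664, ⌊√D⌋ = 25
descent: ρ → (-10,8,15)  [lands on river]
river: ρ → (15,22,-3)
river: ρ → (-3,20,22)
river: ρ → (22,24,-1)
river: ρ → (-1,24,22)
river: ρ → (22,20,-3)
river: ρ → (-3,22,15)
river: ρ → (15,8,-10)
river: ρ → (-10,12,13)
river: ρ → (13,14,-9)
river: ρ → (-9,22,5)
river: ρ → (5,18,-17)
river: ρ → (-17,16,6)
river: ρ → (6,20,-11)
river: ρ → (-11,24,2)
river: ρ → (2,24,-11)
river: ρ → (-11,20,6)
river: ρ → (6,16,-17)
river: ρ → (-17,18,5)
river: ρ → (5,22,-9)
river: ρ → (-9,14,13)
river: ρ → (13,12,-10)
ρ-cycle length = 22 (tail of 1 descent step not counted)

22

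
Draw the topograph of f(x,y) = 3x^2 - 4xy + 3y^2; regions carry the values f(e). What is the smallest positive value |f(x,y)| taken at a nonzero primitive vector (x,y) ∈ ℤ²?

translate: b→2 (≡-4 mod 6), so (3,-4,3)→(3,2,2)
flip: (3,2,2)→(2,-2,3)
translate: b→2 (≡-2 mod 4), so (2,-2,3)→(2,2,3)
reduced (well bottom): (2,2,3) with a≤c, −a<b≤a
well minimum = a = 2

2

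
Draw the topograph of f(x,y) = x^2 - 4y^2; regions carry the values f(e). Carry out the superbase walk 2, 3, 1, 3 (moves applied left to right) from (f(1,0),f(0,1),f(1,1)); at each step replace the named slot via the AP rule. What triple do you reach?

start (1,-4,-3) = (f(1,0),f(0,1),f(1,1))
replace slot 2: 2·(1+(-3)) − (-4) = 0 → (1,0,-3)
replace slot 3: 2·(1+0) − (-3) = 5 → (1,0,5)
replace slot 1: 2·(0+5) − 1 = 9 → (9,0,5)
replace slot 3: 2·(9+0) − 5 = 13 → (9,0,13)

9,0,13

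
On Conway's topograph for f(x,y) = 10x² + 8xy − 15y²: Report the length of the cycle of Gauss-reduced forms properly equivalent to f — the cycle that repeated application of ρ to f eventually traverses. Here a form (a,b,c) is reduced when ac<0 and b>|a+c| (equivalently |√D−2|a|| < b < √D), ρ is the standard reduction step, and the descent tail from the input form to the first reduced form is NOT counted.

D = 664, ⌊√D⌋ = 25
river: ρ → (-15,22,3)
river: ρ → (3,20,-22)
river: ρ → (-22,24,1)
river: ρ → (1,24,-22)
river: ρ → (-22,20,3)
river: ρ → (3,22,-15)
river: ρ → (-15,8,10)
river: ρ → (10,12,-13)
river: ρ → (-13,14,9)
river: ρ → (9,22,-5)
river: ρ → (-5,18,17)
river: ρ → (17,16,-6)
river: ρ → (-6,20,11)
river: ρ → (11,24,-2)
river: ρ → (-2,24,11)
river: ρ → (11,20,-6)
river: ρ → (-6,16,17)
river: ρ → (17,18,-5)
river: ρ → (-5,22,9)
river: ρ → (9,14,-13)
river: ρ → (-13,12,10)
river: ρ → (10,8,-15)
ρ-cycle length = 22 (tail of 0 descent steps not counted)

22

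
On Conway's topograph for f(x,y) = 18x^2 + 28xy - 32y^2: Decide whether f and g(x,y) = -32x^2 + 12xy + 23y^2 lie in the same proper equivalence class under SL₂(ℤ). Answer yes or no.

D₁ = 3088, D₂ = 3088
river cycle of f (length 26): (-32, 36, 14), (14, 48, -14), (-14, 36, 32), (32, 28, -18), (-18, 44, 16), (16, 52, -6), (-6, 44, 48), (48, 52, -2), (-2, 52, 48), (48, 44, -6), … (16 more)
river cycle of g (length 30): (23, 34, -21), (-21, 50, 7), (7, 48, -28), (-28, 8, 27), (27, 46, -9), (-9, 44, 32), (32, 20, -21), (-21, 22, 31), (31, 40, -12), (-12, 32, 43), … (20 more)
cycles differ ⇒ inequivalent

no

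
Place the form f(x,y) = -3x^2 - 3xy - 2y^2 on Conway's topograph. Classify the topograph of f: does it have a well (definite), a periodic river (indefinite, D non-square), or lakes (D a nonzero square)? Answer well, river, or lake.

D = b²−4ac = (-3)² − 4·(-3)·(-2) = -15
D < 0 ⇒ definite ⇒ every region one sign ⇒ single well

well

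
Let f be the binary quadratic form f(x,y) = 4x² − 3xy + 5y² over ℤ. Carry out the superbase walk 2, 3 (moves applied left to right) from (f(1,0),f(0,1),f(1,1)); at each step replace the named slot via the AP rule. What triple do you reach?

start (4,5,6) = (f(1,0),f(0,1),f(1,1))
replace slot 2: 2·(4+6) − 5 = 15 → (4,15,6)
replace slot 3: 2·(4+15) − 6 = 32 → (4,15,32)

4,15,32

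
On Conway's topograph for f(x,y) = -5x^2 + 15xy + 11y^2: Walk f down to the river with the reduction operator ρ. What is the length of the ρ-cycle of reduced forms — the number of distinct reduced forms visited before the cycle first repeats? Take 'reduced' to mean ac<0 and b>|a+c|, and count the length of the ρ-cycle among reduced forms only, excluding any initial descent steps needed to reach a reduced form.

D = 445, ⌊√D⌋ = 21
river: ρ → (11,7,-9)
river: ρ → (-9,11,9)
river: ρ → (9,7,-11)
river: ρ → (-11,15,5)
river: ρ → (5,15,-11)
river: ρ → (-11,7,9)
river: ρ → (9,11,-9)
river: ρ → (-9,7,11)
river: ρ → (11,15,-5)
river: ρ → (-5,15,11)
ρ-cycle length = 10 (tail of 0 descent steps not counted)

10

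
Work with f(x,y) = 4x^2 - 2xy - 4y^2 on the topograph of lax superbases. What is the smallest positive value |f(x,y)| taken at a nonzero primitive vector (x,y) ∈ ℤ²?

descent: ρ → (-4,2,4)  [lands on river]
river: ρ → (4,6,-2)
river: ρ → (-2,6,4)
river: ρ → (4,2,-4)
river: ρ → (-4,6,2)
river: ρ → (2,6,-4)
closes: descent 1, river 6
min |a| on river = 2

2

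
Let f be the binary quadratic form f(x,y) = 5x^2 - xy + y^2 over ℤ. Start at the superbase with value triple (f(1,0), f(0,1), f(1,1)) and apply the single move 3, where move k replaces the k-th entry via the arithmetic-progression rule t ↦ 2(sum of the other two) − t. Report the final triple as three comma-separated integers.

start (5,1,5) = (f(1,0),f(0,1),f(1,1))
replace slot 3: 2·(5+1) − 5 = 7 → (5,1,7)

5,1,7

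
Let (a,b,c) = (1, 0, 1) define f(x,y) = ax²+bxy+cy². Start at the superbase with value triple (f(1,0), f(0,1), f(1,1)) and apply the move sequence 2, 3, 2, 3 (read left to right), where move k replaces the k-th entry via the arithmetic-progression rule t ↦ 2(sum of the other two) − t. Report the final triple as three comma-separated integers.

start (1,1,2) = (f(1,0),f(0,1),f(1,1))
replace slot 2: 2·(1+2) − 1 = 5 → (1,5,2)
replace slot 3: 2·(1+5) − 2 = 10 → (1,5,10)
replace slot 2: 2·(1+10) − 5 = 17 → (1,17,10)
replace slot 3: 2·(1+17) − 10 = 26 → (1,17,26)

1,17,26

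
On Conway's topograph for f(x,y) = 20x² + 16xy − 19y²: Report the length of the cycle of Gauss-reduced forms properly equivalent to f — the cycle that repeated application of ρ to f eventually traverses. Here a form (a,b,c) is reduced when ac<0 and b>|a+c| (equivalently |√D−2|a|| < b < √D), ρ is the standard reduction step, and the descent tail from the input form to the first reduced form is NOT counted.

D = 1776, ⌊√D⌋ = 42
river: ρ → (-19,22,17)
river: ρ → (17,12,-24)
river: ρ → (-24,36,5)
river: ρ → (5,34,-31)
river: ρ → (-31,28,8)
river: ρ → (8,36,-15)
river: ρ → (-15,24,20)
river: ρ → (20,16,-19)
ρ-cycle length = 8 (tail of 0 descent steps not counted)

8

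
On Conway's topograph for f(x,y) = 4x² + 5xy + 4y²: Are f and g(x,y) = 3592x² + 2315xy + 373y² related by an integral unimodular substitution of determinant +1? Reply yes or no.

D₁ = -39, D₂ = -39
f: translate: b→-3 (≡5 mod 8), so (4,5,4)→(4,-3,3)
f: flip: (4,-3,3)→(3,3,4)
f: reduced (well bottom): (3,3,4) with a≤c, −a<b≤a
g: flip: (3592,2315,373)→(373,-2315,3592)
g: translate: b→-77 (≡-2315 mod 746), so (373,-2315,3592)→(373,-77,4)
g: flip: (373,-77,4)→(4,77,373)
g: translate: b→-3 (≡77 mod 8), so (4,77,373)→(4,-3,3)
g: flip: (4,-3,3)→(3,3,4)
g: reduced (well bottom): (3,3,4) with a≤c, −a<b≤a
reduced forms (3, 3, 4) vs (3, 3, 4) ⇒ equivalent

yes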